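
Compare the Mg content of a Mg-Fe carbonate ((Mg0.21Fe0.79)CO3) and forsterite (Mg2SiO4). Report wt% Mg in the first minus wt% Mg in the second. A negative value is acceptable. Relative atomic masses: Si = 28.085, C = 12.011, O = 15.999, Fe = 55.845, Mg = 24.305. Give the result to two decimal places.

Mg in (Mg0.21Fe0.79)CO3: molar mass 109.230 g/mol; 0.21×24.305 = 5.104 g → 4.67 wt%.
Mg in Mg2SiO4: molar mass 140.691 g/mol; 2×24.305 = 48.610 g → 34.55 wt%.
Difference = 4.67 − 34.55 = -29.88 percentage points.

-29.88 percentage points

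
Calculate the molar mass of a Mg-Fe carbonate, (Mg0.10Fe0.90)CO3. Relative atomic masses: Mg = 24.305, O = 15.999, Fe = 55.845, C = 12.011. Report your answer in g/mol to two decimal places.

Mg: 0.10 × 24.305 = 2.4305
Fe: 0.90 × 55.845 = 50.2605
C: 1 × 12.011 = 12.0110
O: 3 × 15.999 = 47.9970
Summing the contributions gives the formula mass.

112.70 g/mol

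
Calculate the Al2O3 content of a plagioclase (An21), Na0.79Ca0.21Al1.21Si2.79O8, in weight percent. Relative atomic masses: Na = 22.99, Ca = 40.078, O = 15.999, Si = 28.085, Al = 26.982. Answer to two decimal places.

M(Na0.79Ca0.21Al1.21Si2.79O8) = 265.576 g/mol; M(Al2O3) = 101.961 g/mol.
Moles Al2O3 per formula unit = 1.21 Al ÷ 2 = 0.6050.
Al2O3 fraction = (0.6050 × 101.961) / 265.576 = 61.686/265.576 = 0.2323.

23.23 wt%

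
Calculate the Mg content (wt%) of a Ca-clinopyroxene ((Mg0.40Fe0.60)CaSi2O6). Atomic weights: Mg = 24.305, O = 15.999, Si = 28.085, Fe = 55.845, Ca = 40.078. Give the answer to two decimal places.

4.13 wt%

Formula mass = 0.40×24.305 + 0.60×55.845 + 1×40.078 + 2×28.085 + 6×15.999 = 235.471 g/mol, of which 9.722 g is Mg.
So Mg makes up 9.722/235.471 = 0.0413 of the mass, i.e. 4.13%.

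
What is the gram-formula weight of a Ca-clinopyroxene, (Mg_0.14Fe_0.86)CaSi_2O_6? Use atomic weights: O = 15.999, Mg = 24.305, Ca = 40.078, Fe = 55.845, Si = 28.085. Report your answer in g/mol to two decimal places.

The formula mass is the sum 0.14·24.305 + 0.86·55.845 + 1·40.078 + 2·28.085 + 6·15.999.

243.67 g/mol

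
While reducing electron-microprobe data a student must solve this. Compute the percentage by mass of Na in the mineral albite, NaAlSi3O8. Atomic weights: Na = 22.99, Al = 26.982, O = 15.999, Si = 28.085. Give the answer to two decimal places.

8.77 wt%

Formula mass = 1×22.99 + 1×26.982 + 3×28.085 + 8×15.999 = 262.219 g/mol, of which 22.990 g is Na.
So Na makes up 22.990/262.219 = 0.0877 of the mass, i.e. 8.77%.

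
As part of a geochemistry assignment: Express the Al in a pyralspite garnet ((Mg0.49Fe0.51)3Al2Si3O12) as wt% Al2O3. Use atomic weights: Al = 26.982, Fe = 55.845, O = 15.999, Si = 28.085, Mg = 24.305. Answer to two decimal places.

Formula mass = 451.378 g/mol.
2 Al → 1.0000 mol Al2O3 per formula unit; M(Al2O3) = 101.961, so Al2O3 mass = 101.961 g.
101.961/451.378 × 100 = 22.59 wt%.

22.59 wt%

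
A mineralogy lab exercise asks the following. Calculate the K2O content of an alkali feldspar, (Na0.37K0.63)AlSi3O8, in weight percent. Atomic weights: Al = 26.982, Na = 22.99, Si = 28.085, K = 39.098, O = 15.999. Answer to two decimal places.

10.89 wt%

M((Na0.37K0.63)AlSi3O8) = 272.367 g/mol; M(K2O) = 94.195 g/mol.
Moles K2O per formula unit = 0.63 K ÷ 2 = 0.3150.
K2O fraction = (0.3150 × 94.195) / 272.367 = 29.671/272.367 = 0.1089.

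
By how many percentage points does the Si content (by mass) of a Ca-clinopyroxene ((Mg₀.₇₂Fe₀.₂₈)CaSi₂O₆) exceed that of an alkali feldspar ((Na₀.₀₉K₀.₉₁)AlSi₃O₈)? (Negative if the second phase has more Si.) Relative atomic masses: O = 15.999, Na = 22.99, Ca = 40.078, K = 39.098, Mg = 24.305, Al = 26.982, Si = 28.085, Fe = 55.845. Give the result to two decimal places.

First mineral: 56.170 g Si in 225.378 g formula = 24.92 wt% Si.
Second mineral: 84.255 g Si in 276.877 g formula = 30.43 wt% Si.
24.92% − 30.43% gives a difference of -5.51 percentage points.

-5.51 percentage points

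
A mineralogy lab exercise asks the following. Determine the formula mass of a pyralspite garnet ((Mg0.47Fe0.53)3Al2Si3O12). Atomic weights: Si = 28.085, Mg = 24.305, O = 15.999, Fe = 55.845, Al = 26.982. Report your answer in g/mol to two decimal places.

453.27 g/mol

The formula mass is the sum 1.41(24.305) + 1.59(55.845) + 2(26.982) + 3(28.085) + 12(15.999).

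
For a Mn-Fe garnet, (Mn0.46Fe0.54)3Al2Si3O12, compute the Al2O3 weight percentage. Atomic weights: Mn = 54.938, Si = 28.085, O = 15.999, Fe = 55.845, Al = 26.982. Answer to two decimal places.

M((Mn0.46Fe0.54)3Al2Si3O12) = 496.490 g/mol; M(Al2O3) = 101.961 g/mol.
Moles Al2O3 per formula unit = 2 Al ÷ 2 = 1.0000.
Al2O3 fraction = (1.0000 × 101.961) / 496.490 = 101.961/496.490 = 0.2054.

20.54 wt%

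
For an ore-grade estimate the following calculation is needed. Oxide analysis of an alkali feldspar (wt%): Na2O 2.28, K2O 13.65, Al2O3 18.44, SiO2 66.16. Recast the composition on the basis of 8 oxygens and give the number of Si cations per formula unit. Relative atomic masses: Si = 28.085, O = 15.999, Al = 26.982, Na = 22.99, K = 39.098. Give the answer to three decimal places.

Na2O: 2.28/61.979 = 0.03679 mol → 0.07358 mol Na, 0.03679 mol O.
K2O: 13.65/94.195 = 0.14491 mol → 0.28982 mol K, 0.14491 mol O.
Al2O3: 18.44/101.961 = 0.18085 mol → 0.36170 mol Al, 0.54255 mol O.
SiO2: 66.16/60.083 = 1.10114 mol → 1.10114 mol Si, 2.20228 mol O.
Total oxygen = 2.92653 mol. Normalization factor = 8/2.92653 = 2.73361.
Si per 8 O = 1.10114 × 2.73361 = 3.010.

3.010 Si apfu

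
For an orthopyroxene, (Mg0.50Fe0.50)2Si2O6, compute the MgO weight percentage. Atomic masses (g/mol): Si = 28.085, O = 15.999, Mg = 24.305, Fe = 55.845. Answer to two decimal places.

M((Mg0.50Fe0.50)2Si2O6) = 232.314 g/mol; M(MgO) = 40.304 g/mol.
Moles MgO per formula unit = 1 Mg ÷ 1 = 1.0000.
MgO fraction = (1.0000 × 40.304) / 232.314 = 40.304/232.314 = 0.1735.

17.35 wt%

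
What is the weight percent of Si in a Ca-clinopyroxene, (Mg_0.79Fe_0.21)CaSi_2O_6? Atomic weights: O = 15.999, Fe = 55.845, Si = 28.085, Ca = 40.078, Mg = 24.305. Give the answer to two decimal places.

Formula mass = 0.79·24.305 + 0.21·55.845 + 1·40.078 + 2·28.085 + 6·15.999 = 223.170 g/mol, of which 56.170 g is Si.
So Si makes up 56.170/223.170 = 0.2517 of the mass, i.e. 25.17%.

25.17 weight percent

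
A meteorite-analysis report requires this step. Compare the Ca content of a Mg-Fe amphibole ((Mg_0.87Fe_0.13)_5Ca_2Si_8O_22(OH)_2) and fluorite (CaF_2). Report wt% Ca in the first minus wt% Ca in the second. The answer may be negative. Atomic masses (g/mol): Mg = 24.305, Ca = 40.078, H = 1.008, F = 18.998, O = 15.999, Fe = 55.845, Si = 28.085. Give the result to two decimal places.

M((Mg_0.87Fe_0.13)_5Ca_2Si_8O_22(OH)_2) = 832.854 g/mol, so wt% Ca = 80.156/832.854 × 100 = 9.62%.
M(CaF_2) = 78.074 g/mol, so wt% Ca = 40.078/78.074 × 100 = 51.33%.
9.62 − 51.33 = -41.71 pp.

-41.71 percentage points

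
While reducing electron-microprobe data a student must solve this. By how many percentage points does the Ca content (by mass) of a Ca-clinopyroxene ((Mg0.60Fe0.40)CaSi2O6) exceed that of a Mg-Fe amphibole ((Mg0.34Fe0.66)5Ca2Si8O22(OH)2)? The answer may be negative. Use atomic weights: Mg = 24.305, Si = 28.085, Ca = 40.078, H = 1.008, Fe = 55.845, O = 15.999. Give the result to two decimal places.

8.74 percentage points

First mineral: 40.078 g Ca in 229.163 g formula = 17.49 wt% Ca.
Second mineral: 80.156 g Ca in 916.435 g formula = 8.75 wt% Ca.
17.49% − 8.75% gives a difference of 8.74 percentage points.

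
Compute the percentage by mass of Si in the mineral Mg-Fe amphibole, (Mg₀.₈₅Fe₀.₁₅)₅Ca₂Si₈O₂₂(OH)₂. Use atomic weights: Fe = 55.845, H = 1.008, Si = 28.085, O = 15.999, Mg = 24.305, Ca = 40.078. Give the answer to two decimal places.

Formula mass = 4.25×24.305 + 0.75×55.845 + 2×40.078 + 8×28.085 + 24×15.999 + 2×1.008 = 836.008 g/mol, of which 224.680 g is Si.
So Si makes up 224.680/836.008 = 0.2688 of the mass, i.e. 26.88%.

26.88 weight percent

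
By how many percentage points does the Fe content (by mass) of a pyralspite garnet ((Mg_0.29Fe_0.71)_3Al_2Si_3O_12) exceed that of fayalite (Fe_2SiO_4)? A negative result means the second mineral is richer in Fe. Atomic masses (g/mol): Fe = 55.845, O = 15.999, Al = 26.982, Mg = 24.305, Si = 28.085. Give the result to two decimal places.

-29.52 percentage points

M((Mg_0.29Fe_0.71)_3Al_2Si_3O_12) = 470.302 g/mol, so wt% Fe = 118.950/470.302 × 100 = 25.29%.
M(Fe_2SiO_4) = 203.771 g/mol, so wt% Fe = 111.690/203.771 × 100 = 54.81%.
25.29 − 54.81 = -29.52 pp.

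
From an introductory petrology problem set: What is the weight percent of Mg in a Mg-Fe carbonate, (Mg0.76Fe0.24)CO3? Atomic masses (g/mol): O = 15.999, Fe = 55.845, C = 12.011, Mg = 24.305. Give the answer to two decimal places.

20.10 wt%

M((Mg0.76Fe0.24)CO3) = 91.883 g/mol.
Mg contributes 0.76 × 24.305 = 18.472 g per mole.
18.472/91.883 = 0.2010 → 20.10%.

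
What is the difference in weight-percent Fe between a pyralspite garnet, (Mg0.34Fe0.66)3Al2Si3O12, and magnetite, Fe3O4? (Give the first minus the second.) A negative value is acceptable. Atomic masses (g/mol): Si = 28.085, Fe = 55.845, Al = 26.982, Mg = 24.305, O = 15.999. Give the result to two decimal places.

-48.61 percentage points

M((Mg0.34Fe0.66)3Al2Si3O12) = 465.571 g/mol, so wt% Fe = 110.573/465.571 × 100 = 23.75%.
M(Fe3O4) = 231.531 g/mol, so wt% Fe = 167.535/231.531 × 100 = 72.36%.
23.75 − 72.36 = -48.61 pp.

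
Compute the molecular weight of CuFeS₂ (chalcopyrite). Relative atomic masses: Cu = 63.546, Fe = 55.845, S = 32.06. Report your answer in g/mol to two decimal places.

183.51 g/mol

M = 1*63.546 + 1*55.845 + 2*32.06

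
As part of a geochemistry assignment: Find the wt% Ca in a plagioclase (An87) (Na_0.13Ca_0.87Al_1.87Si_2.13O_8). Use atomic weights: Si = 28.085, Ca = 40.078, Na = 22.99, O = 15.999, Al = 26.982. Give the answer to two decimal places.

Formula mass = 0.13·22.99 + 0.87·40.078 + 1.87·26.982 + 2.13·28.085 + 8·15.999 = 276.126 g/mol, of which 34.868 g is Ca.
So Ca makes up 34.868/276.126 = 0.1263 of the mass, i.e. 12.63%.

12.63 wt%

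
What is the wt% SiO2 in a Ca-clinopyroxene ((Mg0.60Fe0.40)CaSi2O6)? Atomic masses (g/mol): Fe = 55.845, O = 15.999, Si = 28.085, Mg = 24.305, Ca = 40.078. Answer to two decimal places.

52.44 wt%

Formula mass = 229.163 g/mol.
2 Si → 2.0000 mol SiO2 per formula unit; M(SiO2) = 60.083, so SiO2 mass = 120.166 g.
120.166/229.163 × 100 = 52.44 wt%.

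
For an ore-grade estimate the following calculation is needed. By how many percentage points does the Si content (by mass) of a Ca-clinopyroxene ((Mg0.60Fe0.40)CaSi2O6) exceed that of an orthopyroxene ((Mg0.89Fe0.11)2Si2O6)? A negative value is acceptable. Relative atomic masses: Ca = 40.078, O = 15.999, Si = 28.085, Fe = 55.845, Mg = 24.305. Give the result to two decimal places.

-2.53 percentage points

First mineral: 56.170 g Si in 229.163 g formula = 24.51 wt% Si.
Second mineral: 56.170 g Si in 207.713 g formula = 27.04 wt% Si.
24.51% − 27.04% gives a difference of -2.53 percentage points.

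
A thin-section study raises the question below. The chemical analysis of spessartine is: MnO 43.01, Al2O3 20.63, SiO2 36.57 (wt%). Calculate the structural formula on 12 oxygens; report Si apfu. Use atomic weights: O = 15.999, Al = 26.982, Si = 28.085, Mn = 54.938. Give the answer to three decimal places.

3.005 Si apfu

MnO (M=70.937): mol = 0.60631; Mn = 0.60631, O = 0.60631.
Al2O3 (M=101.961): mol = 0.20233; Al = 0.40466, O = 0.60699.
SiO2 (M=60.083): mol = 0.60866; Si = 0.60866, O = 1.21732.
ΣO = 2.43062; factor = 12/ΣO = 4.93701.
Si apfu = 0.60866 × 4.93701 = 3.005.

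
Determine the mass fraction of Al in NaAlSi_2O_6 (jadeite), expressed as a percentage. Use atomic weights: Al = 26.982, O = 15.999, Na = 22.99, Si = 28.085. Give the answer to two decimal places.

13.35 mass %

Molar mass of NaAlSi_2O_6: 1·22.99 + 1·26.982 + 2·28.085 + 6·15.999 = 202.136 g/mol.
Mass of Al per formula unit: 1 × 26.982 = 26.982 g.
Weight fraction Al = 26.982 / 202.136 = 0.1335.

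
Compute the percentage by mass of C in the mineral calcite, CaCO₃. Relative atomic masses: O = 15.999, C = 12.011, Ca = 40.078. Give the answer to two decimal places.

M(CaCO₃) = 100.086 g/mol.
C contributes 1 × 12.011 = 12.011 g per mole.
12.011/100.086 = 0.1200 → 12.00%.

12.00 weight percent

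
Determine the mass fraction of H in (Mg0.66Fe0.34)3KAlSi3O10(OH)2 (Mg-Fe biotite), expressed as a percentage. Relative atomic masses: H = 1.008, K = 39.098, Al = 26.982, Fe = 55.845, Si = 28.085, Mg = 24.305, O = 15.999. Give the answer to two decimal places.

Molar mass of (Mg0.66Fe0.34)3KAlSi3O10(OH)2: 1.98·24.305 + 1.02·55.845 + 1·39.098 + 1·26.982 + 3·28.085 + 12·15.999 + 2·1.008 = 449.425 g/mol.
Mass of H per formula unit: 2 × 1.008 = 2.016 g.
Weight fraction H = 2.016 / 449.425 = 0.0045.

0.45 wt%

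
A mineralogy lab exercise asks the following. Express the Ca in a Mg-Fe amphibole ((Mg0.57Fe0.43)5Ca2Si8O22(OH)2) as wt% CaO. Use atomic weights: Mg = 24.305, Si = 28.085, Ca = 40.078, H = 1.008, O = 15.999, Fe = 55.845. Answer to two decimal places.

Formula mass = 880.164 g/mol.
2 Ca → 2.0000 mol CaO per formula unit; M(CaO) = 56.077, so CaO mass = 112.154 g.
112.154/880.164 × 100 = 12.74 wt%.

12.74 wt%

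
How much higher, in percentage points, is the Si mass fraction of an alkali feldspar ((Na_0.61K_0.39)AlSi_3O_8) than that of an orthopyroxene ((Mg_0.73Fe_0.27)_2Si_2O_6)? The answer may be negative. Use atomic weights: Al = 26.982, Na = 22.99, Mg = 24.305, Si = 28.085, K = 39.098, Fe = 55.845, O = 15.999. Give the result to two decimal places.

5.59 percentage points

M((Na_0.61K_0.39)AlSi_3O_8) = 268.501 g/mol, so wt% Si = 84.255/268.501 × 100 = 31.38%.
M((Mg_0.73Fe_0.27)_2Si_2O_6) = 217.806 g/mol, so wt% Si = 56.170/217.806 × 100 = 25.79%.
31.38 − 25.79 = 5.59 pp.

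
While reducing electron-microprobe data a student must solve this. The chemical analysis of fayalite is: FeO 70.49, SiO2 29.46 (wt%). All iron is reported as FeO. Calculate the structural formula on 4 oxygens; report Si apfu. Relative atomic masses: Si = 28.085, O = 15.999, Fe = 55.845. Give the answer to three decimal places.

FeO (M=71.844): mol = 0.98115; Fe = 0.98115, O = 0.98115.
SiO2 (M=60.083): mol = 0.49032; Si = 0.49032, O = 0.98064.
ΣO = 1.96179; factor = 4/ΣO = 2.03895.
Si apfu = 0.49032 × 2.03895 = 1.000.

1.000 Si apfu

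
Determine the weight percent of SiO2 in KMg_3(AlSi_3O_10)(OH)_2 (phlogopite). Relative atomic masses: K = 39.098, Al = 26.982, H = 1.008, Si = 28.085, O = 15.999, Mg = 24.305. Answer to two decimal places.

Molar mass of KMg_3(AlSi_3O_10)(OH)_2 = 1×39.098 + 3×24.305 + 1×26.982 + 3×28.085 + 12×15.999 + 2×1.008 = 417.254 g/mol.
Each formula unit contains 3 Si, equivalent to 3/1 = 3.0000 mol SiO2.
M(SiO2) = 1×28.085 + 2×15.999 = 60.083 g/mol.
Mass of SiO2 per formula unit = 3.0000 × 60.083 = 180.249 g.
SiO2 wt% = 180.249 / 417.254 × 100 = 43.20%.

43.20 wt%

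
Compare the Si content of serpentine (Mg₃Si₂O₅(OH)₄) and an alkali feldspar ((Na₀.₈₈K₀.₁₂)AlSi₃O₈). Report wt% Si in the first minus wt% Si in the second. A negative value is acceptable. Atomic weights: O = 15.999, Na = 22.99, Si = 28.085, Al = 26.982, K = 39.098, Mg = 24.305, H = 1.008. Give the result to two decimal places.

-11.63 percentage points

M(Mg₃Si₂O₅(OH)₄) = 277.108 g/mol, so wt% Si = 56.170/277.108 × 100 = 20.27%.
M((Na₀.₈₈K₀.₁₂)AlSi₃O₈) = 264.152 g/mol, so wt% Si = 84.255/264.152 × 100 = 31.90%.
20.27 − 31.90 = -11.63 pp.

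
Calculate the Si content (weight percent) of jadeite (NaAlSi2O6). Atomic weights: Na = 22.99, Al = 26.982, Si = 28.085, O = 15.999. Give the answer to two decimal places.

Molar mass of NaAlSi2O6: 1×22.99 + 1×26.982 + 2×28.085 + 6×15.999 = 202.136 g/mol.
Mass of Si per formula unit: 2 × 28.085 = 56.170 g.
Weight fraction Si = 56.170 / 202.136 = 0.2779.

27.79 weight percent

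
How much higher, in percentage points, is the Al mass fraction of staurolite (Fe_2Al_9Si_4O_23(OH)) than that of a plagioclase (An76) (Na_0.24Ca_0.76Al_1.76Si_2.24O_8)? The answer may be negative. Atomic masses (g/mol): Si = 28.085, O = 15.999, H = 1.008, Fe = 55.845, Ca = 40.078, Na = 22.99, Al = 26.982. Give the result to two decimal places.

11.20 percentage points

First mineral: 242.838 g Al in 851.852 g formula = 28.51 wt% Al.
Second mineral: 47.488 g Al in 274.368 g formula = 17.31 wt% Al.
28.51% − 17.31% gives a difference of 11.20 percentage points.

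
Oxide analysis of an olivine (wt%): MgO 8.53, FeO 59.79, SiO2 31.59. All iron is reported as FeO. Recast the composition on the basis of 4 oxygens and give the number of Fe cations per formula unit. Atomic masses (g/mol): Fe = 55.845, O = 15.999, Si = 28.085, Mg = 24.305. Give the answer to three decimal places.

1.589 Fe apfu

8.53 wt% MgO ÷ 40.304 g/mol = 0.21164 mol, giving 0.21164 Mg and 0.21164 O.
59.79 wt% FeO ÷ 71.844 g/mol = 0.83222 mol, giving 0.83222 Fe and 0.83222 O.
31.59 wt% SiO2 ÷ 60.083 g/mol = 0.52577 mol, giving 0.52577 Si and 1.05154 O.
Oxygen sums to 2.09540; scaling by 4/2.09540 = 1.90894 puts the formula on 4 O.
Fe: 0.83222 × 1.90894 = 1.589 atoms per formula unit.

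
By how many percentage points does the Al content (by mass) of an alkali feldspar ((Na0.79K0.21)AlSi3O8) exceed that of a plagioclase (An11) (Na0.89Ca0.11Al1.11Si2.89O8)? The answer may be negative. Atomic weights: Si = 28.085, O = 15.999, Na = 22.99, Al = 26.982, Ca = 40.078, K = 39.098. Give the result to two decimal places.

-1.19 percentage points

First mineral: 26.982 g Al in 265.602 g formula = 10.16 wt% Al.
Second mineral: 29.950 g Al in 263.977 g formula = 11.35 wt% Al.
10.16% − 11.35% gives a difference of -1.19 percentage points.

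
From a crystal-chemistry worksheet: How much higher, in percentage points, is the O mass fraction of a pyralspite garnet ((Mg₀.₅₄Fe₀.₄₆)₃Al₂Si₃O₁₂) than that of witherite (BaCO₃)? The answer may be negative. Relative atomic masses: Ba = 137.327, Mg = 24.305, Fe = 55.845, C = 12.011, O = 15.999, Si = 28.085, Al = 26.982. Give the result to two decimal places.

18.66 percentage points

First mineral: 191.988 g O in 446.647 g formula = 42.98 wt% O.
Second mineral: 47.997 g O in 197.335 g formula = 24.32 wt% O.
42.98% − 24.32% gives a difference of 18.66 percentage points.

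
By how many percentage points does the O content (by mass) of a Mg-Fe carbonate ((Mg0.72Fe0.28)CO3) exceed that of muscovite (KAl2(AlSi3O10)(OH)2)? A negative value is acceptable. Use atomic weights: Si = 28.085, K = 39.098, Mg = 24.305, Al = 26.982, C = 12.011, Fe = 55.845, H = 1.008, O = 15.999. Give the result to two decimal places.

First mineral: 47.997 g O in 93.144 g formula = 51.53 wt% O.
Second mineral: 191.988 g O in 398.303 g formula = 48.20 wt% O.
51.53% − 48.20% gives a difference of 3.33 percentage points.

3.33 percentage points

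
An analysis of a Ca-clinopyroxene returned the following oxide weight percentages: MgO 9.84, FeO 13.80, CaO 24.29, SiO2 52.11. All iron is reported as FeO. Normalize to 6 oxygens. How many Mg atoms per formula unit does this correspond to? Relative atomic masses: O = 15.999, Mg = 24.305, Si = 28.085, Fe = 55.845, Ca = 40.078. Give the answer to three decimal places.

0.563 Mg apfu

MgO (M=40.304): mol = 0.24414; Mg = 0.24414, O = 0.24414.
FeO (M=71.844): mol = 0.19208; Fe = 0.19208, O = 0.19208.
CaO (M=56.077): mol = 0.43315; Ca = 0.43315, O = 0.43315.
SiO2 (M=60.083): mol = 0.86730; Si = 0.86730, O = 1.73460.
ΣO = 2.60397; factor = 6/ΣO = 2.30417.
Mg apfu = 0.24414 × 2.30417 = 0.563.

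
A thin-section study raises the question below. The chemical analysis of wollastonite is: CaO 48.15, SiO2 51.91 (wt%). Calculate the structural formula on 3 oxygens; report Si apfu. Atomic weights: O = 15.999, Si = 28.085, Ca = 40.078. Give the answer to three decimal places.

CaO (M=56.077): mol = 0.85864; Ca = 0.85864, O = 0.85864.
SiO2 (M=60.083): mol = 0.86397; Si = 0.86397, O = 1.72794.
ΣO = 2.58658; factor = 3/ΣO = 1.15983.
Si apfu = 0.86397 × 1.15983 = 1.002.

1.002 Si apfu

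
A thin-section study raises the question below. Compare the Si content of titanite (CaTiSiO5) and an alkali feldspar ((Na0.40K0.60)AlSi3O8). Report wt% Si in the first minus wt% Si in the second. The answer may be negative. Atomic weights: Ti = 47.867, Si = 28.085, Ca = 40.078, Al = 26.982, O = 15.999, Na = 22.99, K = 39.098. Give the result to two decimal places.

Si in CaTiSiO5: molar mass 196.025 g/mol; 1×28.085 = 28.085 g → 14.33 wt%.
Si in (Na0.40K0.60)AlSi3O8: molar mass 271.884 g/mol; 3×28.085 = 84.255 g → 30.99 wt%.
Difference = 14.33 − 30.99 = -16.66 percentage points.

-16.66 percentage points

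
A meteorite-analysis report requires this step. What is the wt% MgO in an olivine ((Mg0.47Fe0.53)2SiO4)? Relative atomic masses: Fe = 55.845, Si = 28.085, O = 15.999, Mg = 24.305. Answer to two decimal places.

21.76 wt%

Formula mass = 174.123 g/mol.
0.94 Mg → 0.9400 mol MgO per formula unit; M(MgO) = 40.304, so MgO mass = 37.886 g.
37.886/174.123 × 100 = 21.76 wt%.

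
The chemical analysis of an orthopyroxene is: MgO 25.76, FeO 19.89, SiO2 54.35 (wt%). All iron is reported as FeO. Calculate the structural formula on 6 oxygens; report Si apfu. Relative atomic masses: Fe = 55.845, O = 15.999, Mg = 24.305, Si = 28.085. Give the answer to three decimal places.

MgO: 25.76/40.304 = 0.63914 mol → 0.63914 mol Mg, 0.63914 mol O.
FeO: 19.89/71.844 = 0.27685 mol → 0.27685 mol Fe, 0.27685 mol O.
SiO2: 54.35/60.083 = 0.90458 mol → 0.90458 mol Si, 1.80916 mol O.
Total oxygen = 2.72515 mol. Normalization factor = 6/2.72515 = 2.20171.
Si per 6 O = 0.90458 × 2.20171 = 1.992.

1.992 Si apfu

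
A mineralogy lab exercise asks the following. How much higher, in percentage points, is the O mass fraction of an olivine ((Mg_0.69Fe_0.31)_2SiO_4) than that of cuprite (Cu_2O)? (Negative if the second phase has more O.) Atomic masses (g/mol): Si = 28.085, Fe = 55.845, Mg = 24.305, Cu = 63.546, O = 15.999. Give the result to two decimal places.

M((Mg_0.69Fe_0.31)_2SiO_4) = 160.246 g/mol, so wt% O = 63.996/160.246 × 100 = 39.94%.
M(Cu_2O) = 143.091 g/mol, so wt% O = 15.999/143.091 × 100 = 11.18%.
39.94 − 11.18 = 28.76 pp.

28.76 percentage points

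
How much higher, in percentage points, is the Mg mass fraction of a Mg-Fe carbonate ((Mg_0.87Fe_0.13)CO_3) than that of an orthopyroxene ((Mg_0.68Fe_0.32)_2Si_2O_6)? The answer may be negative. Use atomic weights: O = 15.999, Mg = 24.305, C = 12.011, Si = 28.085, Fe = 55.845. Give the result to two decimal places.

Mg in (Mg_0.87Fe_0.13)CO_3: molar mass 88.413 g/mol; 0.87×24.305 = 21.145 g → 23.92 wt%.
Mg in (Mg_0.68Fe_0.32)_2Si_2O_6: molar mass 220.960 g/mol; 1.36×24.305 = 33.055 g → 14.96 wt%.
Difference = 23.92 − 14.96 = 8.96 percentage points.

8.96 percentage points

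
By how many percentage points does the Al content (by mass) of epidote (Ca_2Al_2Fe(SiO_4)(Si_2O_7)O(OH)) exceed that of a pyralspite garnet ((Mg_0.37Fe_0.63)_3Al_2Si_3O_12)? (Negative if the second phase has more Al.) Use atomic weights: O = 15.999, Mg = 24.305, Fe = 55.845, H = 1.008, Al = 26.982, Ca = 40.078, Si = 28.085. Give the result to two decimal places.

Al in Ca_2Al_2Fe(SiO_4)(Si_2O_7)O(OH): molar mass 483.215 g/mol; 2×26.982 = 53.964 g → 11.17 wt%.
Al in (Mg_0.37Fe_0.63)_3Al_2Si_3O_12: molar mass 462.733 g/mol; 2×26.982 = 53.964 g → 11.66 wt%.
Difference = 11.17 − 11.66 = -0.49 percentage points.

-0.49 percentage points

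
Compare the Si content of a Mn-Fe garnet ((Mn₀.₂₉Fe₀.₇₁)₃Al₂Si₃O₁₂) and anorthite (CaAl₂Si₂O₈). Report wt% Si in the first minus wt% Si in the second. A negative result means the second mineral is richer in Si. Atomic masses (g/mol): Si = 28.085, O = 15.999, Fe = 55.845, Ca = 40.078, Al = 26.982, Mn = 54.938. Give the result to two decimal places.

M((Mn₀.₂₉Fe₀.₇₁)₃Al₂Si₃O₁₂) = 496.953 g/mol, so wt% Si = 84.255/496.953 × 100 = 16.95%.
M(CaAl₂Si₂O₈) = 278.204 g/mol, so wt% Si = 56.170/278.204 × 100 = 20.19%.
16.95 − 20.19 = -3.24 pp.

-3.24 percentage points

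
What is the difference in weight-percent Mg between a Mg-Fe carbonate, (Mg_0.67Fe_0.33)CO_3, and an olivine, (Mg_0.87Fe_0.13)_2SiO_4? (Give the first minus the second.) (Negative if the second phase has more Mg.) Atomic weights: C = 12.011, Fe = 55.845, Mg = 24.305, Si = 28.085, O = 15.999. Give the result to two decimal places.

-11.21 percentage points

M((Mg_0.67Fe_0.33)CO_3) = 94.721 g/mol, so wt% Mg = 16.284/94.721 × 100 = 17.19%.
M((Mg_0.87Fe_0.13)_2SiO_4) = 148.891 g/mol, so wt% Mg = 42.291/148.891 × 100 = 28.40%.
17.19 − 28.40 = -11.21 pp.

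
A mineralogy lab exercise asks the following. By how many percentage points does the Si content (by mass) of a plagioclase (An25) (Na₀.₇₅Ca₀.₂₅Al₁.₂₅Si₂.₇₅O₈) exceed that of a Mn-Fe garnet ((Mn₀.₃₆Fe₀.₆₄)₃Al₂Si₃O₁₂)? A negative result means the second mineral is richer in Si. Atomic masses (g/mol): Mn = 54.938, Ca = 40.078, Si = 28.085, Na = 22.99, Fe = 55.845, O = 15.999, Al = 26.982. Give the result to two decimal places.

Si in Na₀.₇₅Ca₀.₂₅Al₁.₂₅Si₂.₇₅O₈: molar mass 266.215 g/mol; 2.75×28.085 = 77.234 g → 29.01 wt%.
Si in (Mn₀.₃₆Fe₀.₆₄)₃Al₂Si₃O₁₂: molar mass 496.762 g/mol; 3×28.085 = 84.255 g → 16.96 wt%.
Difference = 29.01 − 16.96 = 12.05 percentage points.

12.05 percentage points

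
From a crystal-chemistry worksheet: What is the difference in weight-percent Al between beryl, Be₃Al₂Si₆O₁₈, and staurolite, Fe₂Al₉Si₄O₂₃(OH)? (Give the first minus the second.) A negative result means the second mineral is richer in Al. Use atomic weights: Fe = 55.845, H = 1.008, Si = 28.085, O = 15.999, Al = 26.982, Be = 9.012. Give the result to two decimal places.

-18.47 percentage points

M(Be₃Al₂Si₆O₁₈) = 537.492 g/mol, so wt% Al = 53.964/537.492 × 100 = 10.04%.
M(Fe₂Al₉Si₄O₂₃(OH)) = 851.852 g/mol, so wt% Al = 242.838/851.852 × 100 = 28.51%.
10.04 − 28.51 = -18.47 pp.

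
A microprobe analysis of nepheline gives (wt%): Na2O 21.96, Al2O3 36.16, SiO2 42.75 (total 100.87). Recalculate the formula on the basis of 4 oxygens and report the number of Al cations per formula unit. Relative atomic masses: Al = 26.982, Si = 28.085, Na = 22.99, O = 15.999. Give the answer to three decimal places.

Na2O (M=61.979): mol = 0.35431; Na = 0.70862, O = 0.35431.
Al2O3 (M=101.961): mol = 0.35465; Al = 0.70930, O = 1.06395.
SiO2 (M=60.083): mol = 0.71152; Si = 0.71152, O = 1.42304.
ΣO = 2.84130; factor = 4/ΣO = 1.40781.
Al apfu = 0.70930 × 1.40781 = 0.999.

0.999 Al apfu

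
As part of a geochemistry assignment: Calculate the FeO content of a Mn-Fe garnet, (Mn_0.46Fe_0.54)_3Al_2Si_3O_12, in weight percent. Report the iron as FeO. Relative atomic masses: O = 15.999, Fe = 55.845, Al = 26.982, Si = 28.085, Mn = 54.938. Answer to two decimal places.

23.44 wt%

Formula mass = 496.490 g/mol.
1.62 Fe → 1.6200 mol FeO per formula unit; M(FeO) = 71.844, so FeO mass = 116.387 g.
116.387/496.490 × 100 = 23.44 wt%.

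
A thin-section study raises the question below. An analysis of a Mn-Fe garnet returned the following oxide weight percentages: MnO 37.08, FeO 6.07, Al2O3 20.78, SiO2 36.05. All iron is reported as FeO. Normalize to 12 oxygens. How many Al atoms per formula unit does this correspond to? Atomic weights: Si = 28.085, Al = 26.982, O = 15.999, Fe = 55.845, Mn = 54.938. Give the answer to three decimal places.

MnO (M=70.937): mol = 0.52272; Mn = 0.52272, O = 0.52272.
FeO (M=71.844): mol = 0.08449; Fe = 0.08449, O = 0.08449.
Al2O3 (M=101.961): mol = 0.20380; Al = 0.40760, O = 0.61140.
SiO2 (M=60.083): mol = 0.60000; Si = 0.60000, O = 1.20000.
ΣO = 2.41861; factor = 12/ΣO = 4.96153.
Al apfu = 0.40760 × 4.96153 = 2.022.

2.022 Al apfu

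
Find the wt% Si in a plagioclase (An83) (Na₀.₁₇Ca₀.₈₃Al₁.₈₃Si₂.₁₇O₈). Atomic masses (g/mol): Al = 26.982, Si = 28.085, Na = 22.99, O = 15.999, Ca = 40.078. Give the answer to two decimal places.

22.12 mass %

Molar mass of Na₀.₁₇Ca₀.₈₃Al₁.₈₃Si₂.₁₇O₈: 0.17·22.99 + 0.83·40.078 + 1.83·26.982 + 2.17·28.085 + 8·15.999 = 275.487 g/mol.
Mass of Si per formula unit: 2.17 × 28.085 = 60.944 g.
Weight fraction Si = 60.944 / 275.487 = 0.2212.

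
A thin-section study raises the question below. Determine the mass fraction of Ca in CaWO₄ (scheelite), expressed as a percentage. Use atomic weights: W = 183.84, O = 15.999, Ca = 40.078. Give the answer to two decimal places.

Molar mass of CaWO₄: 1×40.078 + 1×183.84 + 4×15.999 = 287.914 g/mol.
Mass of Ca per formula unit: 1 × 40.078 = 40.078 g.
Weight fraction Ca = 40.078 / 287.914 = 0.1392.

13.92 mass %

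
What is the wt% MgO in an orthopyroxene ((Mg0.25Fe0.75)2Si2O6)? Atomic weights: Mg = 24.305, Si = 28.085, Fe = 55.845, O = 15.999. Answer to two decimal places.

Formula mass = 248.084 g/mol.
0.50 Mg → 0.5000 mol MgO per formula unit; M(MgO) = 40.304, so MgO mass = 20.152 g.
20.152/248.084 × 100 = 8.12 wt%.

8.12 wt%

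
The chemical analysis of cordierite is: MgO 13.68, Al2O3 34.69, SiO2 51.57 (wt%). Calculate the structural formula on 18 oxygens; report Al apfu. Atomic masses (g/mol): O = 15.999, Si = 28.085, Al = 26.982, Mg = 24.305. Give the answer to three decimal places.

13.68 wt% MgO ÷ 40.304 g/mol = 0.33942 mol, giving 0.33942 Mg and 0.33942 O.
34.69 wt% Al2O3 ÷ 101.961 g/mol = 0.34023 mol, giving 0.68046 Al and 1.02069 O.
51.57 wt% SiO2 ÷ 60.083 g/mol = 0.85831 mol, giving 0.85831 Si and 1.71662 O.
Oxygen sums to 3.07673; scaling by 18/3.07673 = 5.85037 puts the formula on 18 O.
Al: 0.68046 × 5.85037 = 3.981 atoms per formula unit.

3.981 Al apfu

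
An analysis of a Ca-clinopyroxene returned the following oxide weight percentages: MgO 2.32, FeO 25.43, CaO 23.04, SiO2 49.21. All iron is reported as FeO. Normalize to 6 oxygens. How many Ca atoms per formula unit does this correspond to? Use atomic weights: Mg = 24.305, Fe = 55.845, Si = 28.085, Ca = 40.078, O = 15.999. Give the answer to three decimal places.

MgO (M=40.304): mol = 0.05756; Mg = 0.05756, O = 0.05756.
FeO (M=71.844): mol = 0.35396; Fe = 0.35396, O = 0.35396.
CaO (M=56.077): mol = 0.41086; Ca = 0.41086, O = 0.41086.
SiO2 (M=60.083): mol = 0.81903; Si = 0.81903, O = 1.63806.
ΣO = 2.46044; factor = 6/ΣO = 2.43859.
Ca apfu = 0.41086 × 2.43859 = 1.002.

1.002 Ca apfu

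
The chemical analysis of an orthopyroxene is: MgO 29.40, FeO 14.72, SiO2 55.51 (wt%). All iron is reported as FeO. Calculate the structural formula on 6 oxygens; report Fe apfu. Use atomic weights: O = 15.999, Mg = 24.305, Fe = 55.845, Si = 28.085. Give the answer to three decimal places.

MgO (M=40.304): mol = 0.72946; Mg = 0.72946, O = 0.72946.
FeO (M=71.844): mol = 0.20489; Fe = 0.20489, O = 0.20489.
SiO2 (M=60.083): mol = 0.92389; Si = 0.92389, O = 1.84778.
ΣO = 2.78213; factor = 6/ΣO = 2.15662.
Fe apfu = 0.20489 × 2.15662 = 0.442.

0.442 Fe apfu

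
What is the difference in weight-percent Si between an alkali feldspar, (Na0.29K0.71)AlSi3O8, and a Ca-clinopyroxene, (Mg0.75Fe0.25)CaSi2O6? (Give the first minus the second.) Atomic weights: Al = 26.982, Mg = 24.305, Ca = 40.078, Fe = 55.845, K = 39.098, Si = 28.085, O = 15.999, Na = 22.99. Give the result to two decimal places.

M((Na0.29K0.71)AlSi3O8) = 273.656 g/mol, so wt% Si = 84.255/273.656 × 100 = 30.79%.
M((Mg0.75Fe0.25)CaSi2O6) = 224.432 g/mol, so wt% Si = 56.170/224.432 × 100 = 25.03%.
30.79 − 25.03 = 5.76 pp.

5.76 percentage points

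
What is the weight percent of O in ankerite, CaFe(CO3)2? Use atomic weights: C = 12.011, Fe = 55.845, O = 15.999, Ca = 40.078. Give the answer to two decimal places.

M(CaFe(CO3)2) = 215.939 g/mol.
O contributes 6 × 15.999 = 95.994 g per mole.
95.994/215.939 = 0.4445 → 44.45%.

44.45 wt%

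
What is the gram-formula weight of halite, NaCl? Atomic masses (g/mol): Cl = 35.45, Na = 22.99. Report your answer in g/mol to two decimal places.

58.44 g/mol

The formula mass is the sum 1*22.99 + 1*35.45.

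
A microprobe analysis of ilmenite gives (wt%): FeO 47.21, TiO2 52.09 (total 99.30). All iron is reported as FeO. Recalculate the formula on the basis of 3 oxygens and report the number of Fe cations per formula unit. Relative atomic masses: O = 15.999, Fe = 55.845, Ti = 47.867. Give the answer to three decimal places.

FeO: 47.21/71.844 = 0.65712 mol → 0.65712 mol Fe, 0.65712 mol O.
TiO2: 52.09/79.865 = 0.65223 mol → 0.65223 mol Ti, 1.30446 mol O.
Total oxygen = 1.96158 mol. Normalization factor = 3/1.96158 = 1.52938.
Fe per 3 O = 0.65712 × 1.52938 = 1.005.

1.005 Fe apfu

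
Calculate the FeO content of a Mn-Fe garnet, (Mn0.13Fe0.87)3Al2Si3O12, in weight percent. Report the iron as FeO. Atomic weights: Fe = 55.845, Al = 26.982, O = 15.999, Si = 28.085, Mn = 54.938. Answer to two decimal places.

Molar mass of (Mn0.13Fe0.87)3Al2Si3O12 = 0.39·54.938 + 2.61·55.845 + 2·26.982 + 3·28.085 + 12·15.999 = 497.388 g/mol.
Each formula unit contains 2.61 Fe, equivalent to 2.61/1 = 2.6100 mol FeO.
M(FeO) = 1×55.845 + 1×15.999 = 71.844 g/mol.
Mass of FeO per formula unit = 2.6100 × 71.844 = 187.513 g.
FeO wt% = 187.513 / 497.388 × 100 = 37.70%.

37.70 wt%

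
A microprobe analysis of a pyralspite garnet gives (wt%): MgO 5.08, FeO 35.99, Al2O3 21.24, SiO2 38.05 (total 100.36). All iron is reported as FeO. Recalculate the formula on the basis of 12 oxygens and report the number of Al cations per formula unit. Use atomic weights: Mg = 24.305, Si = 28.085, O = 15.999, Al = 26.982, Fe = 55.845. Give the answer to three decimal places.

1.985 Al apfu

MgO (M=40.304): mol = 0.12604; Mg = 0.12604, O = 0.12604.
FeO (M=71.844): mol = 0.50095; Fe = 0.50095, O = 0.50095.
Al2O3 (M=101.961): mol = 0.20831; Al = 0.41662, O = 0.62493.
SiO2 (M=60.083): mol = 0.63329; Si = 0.63329, O = 1.26658.
ΣO = 2.51850; factor = 12/ΣO = 4.76474.
Al apfu = 0.41662 × 4.76474 = 1.985.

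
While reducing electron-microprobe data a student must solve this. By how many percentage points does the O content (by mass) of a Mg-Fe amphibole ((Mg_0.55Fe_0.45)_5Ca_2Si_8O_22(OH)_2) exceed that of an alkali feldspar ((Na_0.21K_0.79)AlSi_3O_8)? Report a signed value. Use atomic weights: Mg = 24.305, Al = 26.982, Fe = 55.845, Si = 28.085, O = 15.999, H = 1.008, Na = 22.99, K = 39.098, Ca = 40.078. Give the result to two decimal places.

-3.08 percentage points

M((Mg_0.55Fe_0.45)_5Ca_2Si_8O_22(OH)_2) = 883.318 g/mol, so wt% O = 383.976/883.318 × 100 = 43.47%.
M((Na_0.21K_0.79)AlSi_3O_8) = 274.944 g/mol, so wt% O = 127.992/274.944 × 100 = 46.55%.
43.47 − 46.55 = -3.08 pp.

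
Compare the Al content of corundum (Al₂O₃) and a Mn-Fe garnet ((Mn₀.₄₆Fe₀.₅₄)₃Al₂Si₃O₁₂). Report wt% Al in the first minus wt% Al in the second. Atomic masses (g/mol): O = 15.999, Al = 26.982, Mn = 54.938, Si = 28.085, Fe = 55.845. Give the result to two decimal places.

42.06 percentage points

M(Al₂O₃) = 101.961 g/mol, so wt% Al = 53.964/101.961 × 100 = 52.93%.
M((Mn₀.₄₆Fe₀.₅₄)₃Al₂Si₃O₁₂) = 496.490 g/mol, so wt% Al = 53.964/496.490 × 100 = 10.87%.
52.93 − 10.87 = 42.06 pp.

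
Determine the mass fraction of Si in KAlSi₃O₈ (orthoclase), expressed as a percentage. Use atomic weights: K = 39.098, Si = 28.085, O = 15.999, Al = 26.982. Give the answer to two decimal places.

30.27 mass %

M(KAlSi₃O₈) = 278.327 g/mol.
Si contributes 3 × 28.085 = 84.255 g per mole.
84.255/278.327 = 0.3027 → 30.27%.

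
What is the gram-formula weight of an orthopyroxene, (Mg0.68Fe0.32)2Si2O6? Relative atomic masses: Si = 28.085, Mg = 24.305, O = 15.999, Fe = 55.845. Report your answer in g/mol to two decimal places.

M = 1.36·24.305 + 0.64·55.845 + 2·28.085 + 6·15.999

220.96 g/mol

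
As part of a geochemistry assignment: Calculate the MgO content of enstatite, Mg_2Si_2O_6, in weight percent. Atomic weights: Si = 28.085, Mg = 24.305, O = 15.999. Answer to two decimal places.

40.15 wt%

Formula mass = 200.774 g/mol.
2 Mg → 2.0000 mol MgO per formula unit; M(MgO) = 40.304, so MgO mass = 80.608 g.
80.608/200.774 × 100 = 40.15 wt%.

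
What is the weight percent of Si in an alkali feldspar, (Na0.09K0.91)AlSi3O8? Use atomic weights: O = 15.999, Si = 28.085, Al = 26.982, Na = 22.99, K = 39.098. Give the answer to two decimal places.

Formula mass = 0.09·22.99 + 0.91·39.098 + 1·26.982 + 3·28.085 + 8·15.999 = 276.877 g/mol, of which 84.255 g is Si.
So Si makes up 84.255/276.877 = 0.3043 of the mass, i.e. 30.43%.

30.43 wt%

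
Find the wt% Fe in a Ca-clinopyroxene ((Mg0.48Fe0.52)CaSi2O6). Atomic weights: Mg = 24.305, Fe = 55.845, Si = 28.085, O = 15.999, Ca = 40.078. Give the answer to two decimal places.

12.47 mass %

Molar mass of (Mg0.48Fe0.52)CaSi2O6: 0.48*24.305 + 0.52*55.845 + 1*40.078 + 2*28.085 + 6*15.999 = 232.948 g/mol.
Mass of Fe per formula unit: 0.52 × 55.845 = 29.039 g.
Weight fraction Fe = 29.039 / 232.948 = 0.1247.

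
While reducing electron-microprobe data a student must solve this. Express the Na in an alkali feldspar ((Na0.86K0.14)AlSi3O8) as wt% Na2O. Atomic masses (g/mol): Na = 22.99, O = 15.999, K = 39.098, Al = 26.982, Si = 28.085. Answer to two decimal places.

Molar mass of (Na0.86K0.14)AlSi3O8 = 0.86·22.99 + 0.14·39.098 + 1·26.982 + 3·28.085 + 8·15.999 = 264.474 g/mol.
Each formula unit contains 0.86 Na, equivalent to 0.86/2 = 0.4300 mol Na2O.
M(Na2O) = 2×22.99 + 1×15.999 = 61.979 g/mol.
Mass of Na2O per formula unit = 0.4300 × 61.979 = 26.651 g.
Na2O wt% = 26.651 / 264.474 × 100 = 10.08%.

10.08 wt%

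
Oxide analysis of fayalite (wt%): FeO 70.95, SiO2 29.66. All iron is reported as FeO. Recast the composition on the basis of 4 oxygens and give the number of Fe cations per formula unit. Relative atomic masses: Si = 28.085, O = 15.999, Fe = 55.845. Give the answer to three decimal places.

70.95 wt% FeO ÷ 71.844 g/mol = 0.98756 mol, giving 0.98756 Fe and 0.98756 O.
29.66 wt% SiO2 ÷ 60.083 g/mol = 0.49365 mol, giving 0.49365 Si and 0.98730 O.
Oxygen sums to 1.97486; scaling by 4/1.97486 = 2.02546 puts the formula on 4 O.
Fe: 0.98756 × 2.02546 = 2.000 atoms per formula unit.

2.000 Fe apfu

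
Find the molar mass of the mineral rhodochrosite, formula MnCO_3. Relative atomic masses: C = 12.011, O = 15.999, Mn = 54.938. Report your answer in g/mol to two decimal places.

Mn: 1 × 54.938 = 54.9380
C: 1 × 12.011 = 12.0110
O: 3 × 15.999 = 47.9970
Summing the contributions gives the formula mass.

114.95 g/mol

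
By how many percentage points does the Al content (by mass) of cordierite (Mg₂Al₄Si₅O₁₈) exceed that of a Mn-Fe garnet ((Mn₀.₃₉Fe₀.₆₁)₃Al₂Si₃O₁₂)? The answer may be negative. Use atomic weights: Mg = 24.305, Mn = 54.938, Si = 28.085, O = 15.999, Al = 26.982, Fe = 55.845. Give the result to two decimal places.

7.59 percentage points

Al in Mg₂Al₄Si₅O₁₈: molar mass 584.945 g/mol; 4×26.982 = 107.928 g → 18.45 wt%.
Al in (Mn₀.₃₉Fe₀.₆₁)₃Al₂Si₃O₁₂: molar mass 496.681 g/mol; 2×26.982 = 53.964 g → 10.86 wt%.
Difference = 18.45 − 10.86 = 7.59 percentage points.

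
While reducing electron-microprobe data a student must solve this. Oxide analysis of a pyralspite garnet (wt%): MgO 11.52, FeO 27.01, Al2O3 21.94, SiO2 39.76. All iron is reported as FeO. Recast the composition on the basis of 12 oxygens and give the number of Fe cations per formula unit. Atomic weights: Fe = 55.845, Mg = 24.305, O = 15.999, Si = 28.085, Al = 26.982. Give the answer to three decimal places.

11.52 wt% MgO ÷ 40.304 g/mol = 0.28583 mol, giving 0.28583 Mg and 0.28583 O.
27.01 wt% FeO ÷ 71.844 g/mol = 0.37595 mol, giving 0.37595 Fe and 0.37595 O.
21.94 wt% Al2O3 ÷ 101.961 g/mol = 0.21518 mol, giving 0.43036 Al and 0.64554 O.
39.76 wt% SiO2 ÷ 60.083 g/mol = 0.66175 mol, giving 0.66175 Si and 1.32350 O.
Oxygen sums to 2.63082; scaling by 12/2.63082 = 4.56132 puts the formula on 12 O.
Fe: 0.37595 × 4.56132 = 1.715 atoms per formula unit.

1.715 Fe apfu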